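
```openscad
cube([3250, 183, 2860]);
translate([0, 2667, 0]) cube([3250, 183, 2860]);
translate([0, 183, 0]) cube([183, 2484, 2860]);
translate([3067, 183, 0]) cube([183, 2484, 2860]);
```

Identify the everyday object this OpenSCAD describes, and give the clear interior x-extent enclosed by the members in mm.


A house (or room) frame. The interior width is 2884 mm.

Four 2860 mm walls enclosing a rectangle with no floor or roof — a room or house frame. Outside width is 3250 mm and wall thickness is 183 mm, so the interior width is 3250 − 2 × 183 = 2884 mm.


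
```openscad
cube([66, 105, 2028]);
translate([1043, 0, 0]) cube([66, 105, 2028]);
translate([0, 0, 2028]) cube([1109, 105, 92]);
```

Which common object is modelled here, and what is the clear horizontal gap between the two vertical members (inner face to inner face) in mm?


A door frame. The clear opening width is 977 mm.

Two 2028 mm tall posts with a header on top — a door frame. The left jamb is 66 mm wide at x = 0; the right jamb starts at x = 1043. The clear opening is 1043 − 66 = 977 mm.


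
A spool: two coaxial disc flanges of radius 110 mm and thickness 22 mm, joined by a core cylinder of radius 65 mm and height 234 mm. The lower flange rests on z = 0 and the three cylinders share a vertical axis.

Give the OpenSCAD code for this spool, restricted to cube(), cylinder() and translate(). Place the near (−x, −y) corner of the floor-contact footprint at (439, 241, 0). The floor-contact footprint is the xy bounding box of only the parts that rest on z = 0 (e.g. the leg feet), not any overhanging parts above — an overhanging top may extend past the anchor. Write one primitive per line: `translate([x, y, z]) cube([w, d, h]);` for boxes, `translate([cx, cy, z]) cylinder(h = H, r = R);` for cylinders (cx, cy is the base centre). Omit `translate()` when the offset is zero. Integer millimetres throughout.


translate([549, 351, 0]) cylinder(h = 22, r = 110);
translate([549, 351, 22]) cylinder(h = 234, r = 65);
translate([549, 351, 256]) cylinder(h = 22, r = 110);


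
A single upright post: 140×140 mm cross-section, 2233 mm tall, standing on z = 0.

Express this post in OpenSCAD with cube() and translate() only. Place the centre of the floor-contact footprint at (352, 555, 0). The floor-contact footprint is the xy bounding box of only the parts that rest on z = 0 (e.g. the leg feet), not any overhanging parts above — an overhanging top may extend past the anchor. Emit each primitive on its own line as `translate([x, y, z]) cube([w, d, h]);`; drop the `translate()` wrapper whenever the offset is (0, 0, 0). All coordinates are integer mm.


translate([282, 485, 0]) cube([140, 140, 2233]);


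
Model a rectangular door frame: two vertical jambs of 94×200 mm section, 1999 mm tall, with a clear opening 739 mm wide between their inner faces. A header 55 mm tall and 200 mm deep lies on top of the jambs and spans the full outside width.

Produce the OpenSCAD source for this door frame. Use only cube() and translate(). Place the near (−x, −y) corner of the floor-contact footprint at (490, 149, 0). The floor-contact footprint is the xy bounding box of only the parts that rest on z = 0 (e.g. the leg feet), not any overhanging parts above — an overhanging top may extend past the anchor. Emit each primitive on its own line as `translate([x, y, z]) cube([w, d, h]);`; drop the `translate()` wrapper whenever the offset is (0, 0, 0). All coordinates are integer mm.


translate([490, 149, 0]) cube([94, 200, 1999]);
translate([1323, 149, 0]) cube([94, 200, 1999]);
translate([490, 149, 1999]) cube([927, 200, 55]);


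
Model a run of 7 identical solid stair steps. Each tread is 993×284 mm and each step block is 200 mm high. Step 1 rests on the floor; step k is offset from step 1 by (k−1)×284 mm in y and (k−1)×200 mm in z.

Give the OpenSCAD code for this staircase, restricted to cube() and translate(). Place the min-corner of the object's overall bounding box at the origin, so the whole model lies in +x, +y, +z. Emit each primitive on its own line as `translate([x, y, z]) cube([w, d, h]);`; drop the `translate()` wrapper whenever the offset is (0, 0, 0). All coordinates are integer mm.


cube([993, 284, 200]);
translate([0, 284, 200]) cube([993, 284, 200]);
translate([0, 568, 400]) cube([993, 284, 200]);
translate([0, 852, 600]) cube([993, 284, 200]);
translate([0, 1136, 800]) cube([993, 284, 200]);
translate([0, 1420, 1000]) cube([993, 284, 200]);
translate([0, 1704, 1200]) cube([993, 284, 200]);


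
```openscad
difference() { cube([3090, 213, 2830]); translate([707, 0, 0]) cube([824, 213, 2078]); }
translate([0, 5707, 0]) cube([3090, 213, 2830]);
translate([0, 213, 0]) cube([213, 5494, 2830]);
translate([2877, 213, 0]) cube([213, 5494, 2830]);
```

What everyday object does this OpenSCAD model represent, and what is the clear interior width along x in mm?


A single room. The interior width is 2664 mm.

Four walls enclosing a rectangle with a door in the front wall — a room. Outside width 3090 minus two 213 mm walls gives 2664 mm.


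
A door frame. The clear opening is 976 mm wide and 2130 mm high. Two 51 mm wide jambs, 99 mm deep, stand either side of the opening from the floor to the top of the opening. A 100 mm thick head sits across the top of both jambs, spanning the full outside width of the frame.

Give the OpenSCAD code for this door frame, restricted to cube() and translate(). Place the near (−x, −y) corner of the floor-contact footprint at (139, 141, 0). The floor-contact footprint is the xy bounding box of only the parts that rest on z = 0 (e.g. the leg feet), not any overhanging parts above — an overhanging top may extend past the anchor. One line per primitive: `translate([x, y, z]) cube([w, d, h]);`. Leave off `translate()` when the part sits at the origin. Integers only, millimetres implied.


translate([139, 141, 0]) cube([51, 99, 2130]);
translate([1166, 141, 0]) cube([51, 99, 2130]);
translate([139, 141, 2130]) cube([1078, 99, 100]);


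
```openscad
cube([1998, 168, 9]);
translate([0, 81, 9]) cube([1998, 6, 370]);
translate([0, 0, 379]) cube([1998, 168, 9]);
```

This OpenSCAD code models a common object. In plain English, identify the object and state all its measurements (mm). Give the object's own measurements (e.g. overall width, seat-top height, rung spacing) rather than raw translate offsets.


An I-beam lying along x, 1998 mm long. Overall section height 388 mm. Two flanges 168 mm wide (y) and 9 mm thick, one on the floor and one at the top; a web 6 mm thick runs between them, centred on the flange width.


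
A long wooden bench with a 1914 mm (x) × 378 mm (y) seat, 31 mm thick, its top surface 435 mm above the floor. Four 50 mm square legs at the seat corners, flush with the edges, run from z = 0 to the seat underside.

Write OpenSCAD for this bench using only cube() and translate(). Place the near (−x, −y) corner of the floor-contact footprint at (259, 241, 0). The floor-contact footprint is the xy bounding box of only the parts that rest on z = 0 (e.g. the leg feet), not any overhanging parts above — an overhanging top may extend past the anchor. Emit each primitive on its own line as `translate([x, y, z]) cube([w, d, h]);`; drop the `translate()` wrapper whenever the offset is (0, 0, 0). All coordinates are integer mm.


translate([259, 241, 404]) cube([1914, 378, 31]);
translate([259, 241, 0]) cube([50, 50, 404]);
translate([259, 569, 0]) cube([50, 50, 404]);
translate([2123, 241, 0]) cube([50, 50, 404]);
translate([2123, 569, 0]) cube([50, 50, 404]);


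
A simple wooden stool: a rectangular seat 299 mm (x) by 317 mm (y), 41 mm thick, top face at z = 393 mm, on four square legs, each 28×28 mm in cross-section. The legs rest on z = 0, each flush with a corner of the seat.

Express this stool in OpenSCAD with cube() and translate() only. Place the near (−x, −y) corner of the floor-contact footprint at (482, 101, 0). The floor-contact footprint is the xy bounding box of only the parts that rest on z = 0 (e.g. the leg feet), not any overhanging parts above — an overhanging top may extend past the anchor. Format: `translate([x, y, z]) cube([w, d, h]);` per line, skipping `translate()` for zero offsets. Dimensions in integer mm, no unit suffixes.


translate([482, 101, 352]) cube([299, 317, 41]);
translate([482, 101, 0]) cube([28, 28, 352]);
translate([753, 101, 0]) cube([28, 28, 352]);
translate([482, 390, 0]) cube([28, 28, 352]);
translate([753, 390, 0]) cube([28, 28, 352]);


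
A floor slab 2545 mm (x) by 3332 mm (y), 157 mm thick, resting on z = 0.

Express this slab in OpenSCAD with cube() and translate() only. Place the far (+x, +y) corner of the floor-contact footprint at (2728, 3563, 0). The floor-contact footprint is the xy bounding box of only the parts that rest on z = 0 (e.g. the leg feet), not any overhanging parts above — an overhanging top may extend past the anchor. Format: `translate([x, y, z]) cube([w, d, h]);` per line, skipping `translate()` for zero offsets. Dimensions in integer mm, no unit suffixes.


translate([183, 231, 0]) cube([2545, 3332, 157]);


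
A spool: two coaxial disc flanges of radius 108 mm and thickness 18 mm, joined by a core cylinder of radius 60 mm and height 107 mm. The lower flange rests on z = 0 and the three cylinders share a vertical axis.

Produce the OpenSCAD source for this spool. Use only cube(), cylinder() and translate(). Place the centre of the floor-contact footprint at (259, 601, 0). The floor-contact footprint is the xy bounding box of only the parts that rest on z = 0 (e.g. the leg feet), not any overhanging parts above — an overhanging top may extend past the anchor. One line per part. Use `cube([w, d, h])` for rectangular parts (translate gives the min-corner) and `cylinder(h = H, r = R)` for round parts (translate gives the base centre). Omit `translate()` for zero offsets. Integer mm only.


translate([259, 601, 0]) cylinder(h = 18, r = 108);
translate([259, 601, 18]) cylinder(h = 107, r = 60);
translate([259, 601, 125]) cylinder(h = 18, r = 108);


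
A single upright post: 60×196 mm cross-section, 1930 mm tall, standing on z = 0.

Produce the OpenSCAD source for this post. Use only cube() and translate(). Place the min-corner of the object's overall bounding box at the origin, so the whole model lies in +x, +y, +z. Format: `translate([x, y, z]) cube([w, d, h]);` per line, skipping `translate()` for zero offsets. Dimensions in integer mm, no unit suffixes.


cube([60, 196, 1930]);


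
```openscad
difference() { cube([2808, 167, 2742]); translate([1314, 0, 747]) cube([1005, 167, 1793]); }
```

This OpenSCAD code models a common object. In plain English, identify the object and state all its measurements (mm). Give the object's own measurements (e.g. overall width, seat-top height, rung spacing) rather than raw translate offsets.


A wall 2808 mm long (x), 167 mm thick (y), 2742 mm tall, with a rectangular window opening cut through it. The opening is 1005 mm wide and 1793 mm tall; its sill is at z = 747 mm and its near (−x) edge is 1314 mm from the wall's −x end. The opening passes through the full wall thickness.


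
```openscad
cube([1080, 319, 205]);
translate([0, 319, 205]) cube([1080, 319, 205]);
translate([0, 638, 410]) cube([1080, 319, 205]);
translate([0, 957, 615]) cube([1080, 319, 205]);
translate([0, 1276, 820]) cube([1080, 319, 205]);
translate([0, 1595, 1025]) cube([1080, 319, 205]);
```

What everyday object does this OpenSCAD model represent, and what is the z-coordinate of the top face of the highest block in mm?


A staircase. The total rise is 1230 mm.

6 identical blocks, each offset up and back from the previous — a staircase. Each step is 205 mm tall and there are 6 of them, so the total rise is 6 × 205 = 1230 mm.


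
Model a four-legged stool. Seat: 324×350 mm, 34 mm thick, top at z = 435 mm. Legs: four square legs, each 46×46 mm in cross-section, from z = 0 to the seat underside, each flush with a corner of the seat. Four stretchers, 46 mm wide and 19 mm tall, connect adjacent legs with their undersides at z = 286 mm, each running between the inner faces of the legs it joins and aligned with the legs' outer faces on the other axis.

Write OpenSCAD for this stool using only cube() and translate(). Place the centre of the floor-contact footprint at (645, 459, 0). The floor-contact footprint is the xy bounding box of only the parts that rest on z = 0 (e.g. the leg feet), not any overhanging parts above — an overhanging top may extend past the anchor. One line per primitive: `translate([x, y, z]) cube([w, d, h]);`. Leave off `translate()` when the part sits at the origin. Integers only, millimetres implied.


translate([483, 284, 401]) cube([324, 350, 34]);
translate([483, 284, 0]) cube([46, 46, 401]);
translate([761, 284, 0]) cube([46, 46, 401]);
translate([483, 588, 0]) cube([46, 46, 401]);
translate([761, 588, 0]) cube([46, 46, 401]);
translate([529, 284, 286]) cube([232, 46, 19]);
translate([529, 588, 286]) cube([232, 46, 19]);
translate([483, 330, 286]) cube([46, 258, 19]);
translate([761, 330, 286]) cube([46, 258, 19]);


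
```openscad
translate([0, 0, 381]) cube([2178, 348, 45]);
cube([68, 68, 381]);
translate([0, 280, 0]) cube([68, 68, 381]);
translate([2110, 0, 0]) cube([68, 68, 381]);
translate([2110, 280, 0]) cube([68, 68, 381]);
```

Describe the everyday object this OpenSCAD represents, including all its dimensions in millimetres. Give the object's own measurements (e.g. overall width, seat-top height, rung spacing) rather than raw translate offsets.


A bench: a 2178×348 mm seat slab, 45 mm thick, top at z = 426 mm, on four 68×68 mm square legs flush with the seat corners and standing on z = 0.


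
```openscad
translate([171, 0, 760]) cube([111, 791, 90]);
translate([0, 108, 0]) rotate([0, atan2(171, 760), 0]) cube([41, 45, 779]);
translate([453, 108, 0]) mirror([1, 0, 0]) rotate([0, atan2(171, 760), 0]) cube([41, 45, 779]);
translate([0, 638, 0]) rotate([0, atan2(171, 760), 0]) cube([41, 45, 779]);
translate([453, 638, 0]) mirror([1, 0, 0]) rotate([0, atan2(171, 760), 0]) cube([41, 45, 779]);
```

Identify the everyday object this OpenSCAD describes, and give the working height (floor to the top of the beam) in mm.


A sawhorse. The overall height is 850 mm.

A beam across two mirrored pairs of raked legs — a sawhorse. The beam's underside is at z = 760 (matching the legs' vertical rise in atan2(171, 760)) and the beam is 90 mm tall, so its top is at 760 + 90 = 850 mm. The raked legs top out at the beam's underside, so that is the highest point.


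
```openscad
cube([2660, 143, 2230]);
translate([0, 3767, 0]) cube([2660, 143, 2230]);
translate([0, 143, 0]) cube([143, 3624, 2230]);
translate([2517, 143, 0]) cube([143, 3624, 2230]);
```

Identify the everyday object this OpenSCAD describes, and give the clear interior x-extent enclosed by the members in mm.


A house (or room) frame. The interior width is 2374 mm.

Four 2230 mm walls enclosing a rectangle with no floor or roof — a room or house frame. Outside width is 2660 mm and wall thickness is 143 mm, so the interior width is 2660 − 2 × 143 = 2374 mm.


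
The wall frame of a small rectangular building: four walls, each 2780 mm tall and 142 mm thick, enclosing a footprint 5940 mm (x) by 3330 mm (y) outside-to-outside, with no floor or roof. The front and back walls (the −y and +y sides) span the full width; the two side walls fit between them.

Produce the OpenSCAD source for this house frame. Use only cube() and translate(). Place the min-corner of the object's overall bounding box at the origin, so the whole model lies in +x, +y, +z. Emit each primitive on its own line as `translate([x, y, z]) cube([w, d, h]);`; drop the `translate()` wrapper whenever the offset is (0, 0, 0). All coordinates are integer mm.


cube([5940, 142, 2780]);
translate([0, 3188, 0]) cube([5940, 142, 2780]);
translate([0, 142, 0]) cube([142, 3046, 2780]);
translate([5798, 142, 0]) cube([142, 3046, 2780]);


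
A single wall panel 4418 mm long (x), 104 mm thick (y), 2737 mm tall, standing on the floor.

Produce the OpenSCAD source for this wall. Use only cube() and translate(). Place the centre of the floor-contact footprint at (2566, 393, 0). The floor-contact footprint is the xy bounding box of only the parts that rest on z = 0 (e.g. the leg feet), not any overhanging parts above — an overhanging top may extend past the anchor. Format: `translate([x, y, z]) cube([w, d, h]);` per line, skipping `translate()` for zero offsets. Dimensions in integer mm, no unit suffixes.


translate([357, 341, 0]) cube([4418, 104, 2737]);


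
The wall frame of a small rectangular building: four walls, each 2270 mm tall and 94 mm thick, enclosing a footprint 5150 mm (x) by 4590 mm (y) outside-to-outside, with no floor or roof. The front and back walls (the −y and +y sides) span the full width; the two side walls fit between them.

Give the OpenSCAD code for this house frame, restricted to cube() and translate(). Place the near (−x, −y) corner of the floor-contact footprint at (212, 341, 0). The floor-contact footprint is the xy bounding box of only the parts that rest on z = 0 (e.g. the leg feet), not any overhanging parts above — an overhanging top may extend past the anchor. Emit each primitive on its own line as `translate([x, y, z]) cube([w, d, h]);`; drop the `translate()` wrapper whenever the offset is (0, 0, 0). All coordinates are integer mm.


translate([212, 341, 0]) cube([5150, 94, 2270]);
translate([212, 4837, 0]) cube([5150, 94, 2270]);
translate([212, 435, 0]) cube([94, 4402, 2270]);
translate([5268, 435, 0]) cube([94, 4402, 2270]);


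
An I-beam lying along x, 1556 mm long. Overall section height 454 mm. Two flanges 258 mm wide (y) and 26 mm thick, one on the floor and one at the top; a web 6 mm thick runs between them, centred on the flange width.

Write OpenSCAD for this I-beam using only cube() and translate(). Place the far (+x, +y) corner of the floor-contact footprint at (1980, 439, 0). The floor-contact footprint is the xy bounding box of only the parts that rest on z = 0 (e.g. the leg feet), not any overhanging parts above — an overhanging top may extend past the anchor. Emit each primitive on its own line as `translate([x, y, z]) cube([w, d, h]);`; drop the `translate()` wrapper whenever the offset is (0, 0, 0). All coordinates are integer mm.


translate([424, 181, 0]) cube([1556, 258, 26]);
translate([424, 307, 26]) cube([1556, 6, 402]);
translate([424, 181, 428]) cube([1556, 258, 26]);


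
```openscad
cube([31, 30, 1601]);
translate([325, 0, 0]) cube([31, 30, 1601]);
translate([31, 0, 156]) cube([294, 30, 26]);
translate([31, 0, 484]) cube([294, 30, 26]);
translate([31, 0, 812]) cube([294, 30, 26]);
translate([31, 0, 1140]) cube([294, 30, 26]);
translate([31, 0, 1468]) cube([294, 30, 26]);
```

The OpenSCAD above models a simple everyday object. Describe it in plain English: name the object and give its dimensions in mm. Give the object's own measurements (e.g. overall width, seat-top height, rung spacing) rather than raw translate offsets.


A straight ladder. Two 31×30 mm vertical rails, 1601 mm tall, stand 356 mm apart (outside-to-outside) with their front faces coplanar on the −y side. 5 rungs, each 30 mm deep and 26 mm tall, span between the inner faces of the rails, front faces flush with the rails. The lowest rung's underside is at z = 156 mm and rungs are spaced 328 mm apart (underside to underside).


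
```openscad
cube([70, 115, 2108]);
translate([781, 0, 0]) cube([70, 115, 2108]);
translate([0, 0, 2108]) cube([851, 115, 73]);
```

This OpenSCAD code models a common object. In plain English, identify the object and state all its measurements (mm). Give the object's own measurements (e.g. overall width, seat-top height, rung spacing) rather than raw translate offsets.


A door frame. The clear opening is 711 mm wide and 2108 mm high. Two 70 mm wide jambs, 115 mm deep, stand either side of the opening from the floor to the top of the opening. A 73 mm thick head sits across the top of both jambs, spanning the full outside width of the frame.


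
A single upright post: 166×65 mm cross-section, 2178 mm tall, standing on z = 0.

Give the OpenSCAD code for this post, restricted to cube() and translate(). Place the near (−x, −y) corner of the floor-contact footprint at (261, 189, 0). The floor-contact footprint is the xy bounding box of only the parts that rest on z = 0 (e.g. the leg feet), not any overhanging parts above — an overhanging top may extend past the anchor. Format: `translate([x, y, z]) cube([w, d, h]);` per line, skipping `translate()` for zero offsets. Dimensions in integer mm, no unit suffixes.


translate([261, 189, 0]) cube([166, 65, 2178]);


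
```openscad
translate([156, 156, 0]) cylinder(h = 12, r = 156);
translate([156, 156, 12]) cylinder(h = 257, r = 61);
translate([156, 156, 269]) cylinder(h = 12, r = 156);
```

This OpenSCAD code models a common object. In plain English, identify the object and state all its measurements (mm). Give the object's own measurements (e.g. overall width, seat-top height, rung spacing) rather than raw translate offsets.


A spool: two coaxial disc flanges of radius 156 mm and thickness 12 mm, joined by a core cylinder of radius 61 mm and height 257 mm. The lower flange rests on z = 0 and the three cylinders share a vertical axis.


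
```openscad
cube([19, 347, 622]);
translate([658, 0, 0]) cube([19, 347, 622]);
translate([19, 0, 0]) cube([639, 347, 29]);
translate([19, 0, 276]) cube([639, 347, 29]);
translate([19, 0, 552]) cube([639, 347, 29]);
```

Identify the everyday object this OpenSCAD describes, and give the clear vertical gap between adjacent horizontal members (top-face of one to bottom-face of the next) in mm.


A bookshelf. The clear shelf gap is 247 mm.

Two tall side panels with 3 horizontal boards between them — a bookshelf. The first two shelf undersides are at z = 0 and z = 276; with shelf thickness 29, the clear gap is 276 − 0 − 29 = 247 mm.


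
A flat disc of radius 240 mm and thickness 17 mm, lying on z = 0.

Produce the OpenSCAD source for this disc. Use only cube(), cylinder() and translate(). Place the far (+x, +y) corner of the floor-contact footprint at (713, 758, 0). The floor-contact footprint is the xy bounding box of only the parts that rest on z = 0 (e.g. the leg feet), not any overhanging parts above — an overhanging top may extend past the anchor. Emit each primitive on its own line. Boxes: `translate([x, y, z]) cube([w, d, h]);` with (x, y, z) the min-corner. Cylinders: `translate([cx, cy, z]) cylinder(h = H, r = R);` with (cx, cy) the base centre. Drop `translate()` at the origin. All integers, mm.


translate([473, 518, 0]) cylinder(h = 17, r = 240);


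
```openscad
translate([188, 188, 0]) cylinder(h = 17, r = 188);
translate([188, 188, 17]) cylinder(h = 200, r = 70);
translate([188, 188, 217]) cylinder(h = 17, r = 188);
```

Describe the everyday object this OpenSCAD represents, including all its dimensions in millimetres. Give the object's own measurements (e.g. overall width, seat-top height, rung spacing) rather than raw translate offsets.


A spool: two coaxial disc flanges of radius 188 mm and thickness 17 mm, joined by a core cylinder of radius 70 mm and height 200 mm. The lower flange rests on z = 0 and the three cylinders share a vertical axis.


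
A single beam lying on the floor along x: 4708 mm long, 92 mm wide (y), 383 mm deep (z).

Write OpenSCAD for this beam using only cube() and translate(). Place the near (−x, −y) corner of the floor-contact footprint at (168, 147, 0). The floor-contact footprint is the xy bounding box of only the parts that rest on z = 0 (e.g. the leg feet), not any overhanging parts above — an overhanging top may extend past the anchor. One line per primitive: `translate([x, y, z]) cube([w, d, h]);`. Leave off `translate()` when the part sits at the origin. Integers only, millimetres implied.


translate([168, 147, 0]) cube([4708, 92, 383]);


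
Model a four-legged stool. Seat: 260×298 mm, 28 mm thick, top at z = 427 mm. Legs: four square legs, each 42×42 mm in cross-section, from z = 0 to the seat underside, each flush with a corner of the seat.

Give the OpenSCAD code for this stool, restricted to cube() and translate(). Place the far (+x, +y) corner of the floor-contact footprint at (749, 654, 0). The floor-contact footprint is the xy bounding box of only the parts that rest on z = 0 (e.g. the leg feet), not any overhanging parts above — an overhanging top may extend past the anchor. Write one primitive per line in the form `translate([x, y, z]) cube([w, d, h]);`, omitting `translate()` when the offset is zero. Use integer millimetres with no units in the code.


translate([489, 356, 399]) cube([260, 298, 28]);
translate([489, 356, 0]) cube([42, 42, 399]);
translate([707, 356, 0]) cube([42, 42, 399]);
translate([489, 612, 0]) cube([42, 42, 399]);
translate([707, 612, 0]) cube([42, 42, 399]);


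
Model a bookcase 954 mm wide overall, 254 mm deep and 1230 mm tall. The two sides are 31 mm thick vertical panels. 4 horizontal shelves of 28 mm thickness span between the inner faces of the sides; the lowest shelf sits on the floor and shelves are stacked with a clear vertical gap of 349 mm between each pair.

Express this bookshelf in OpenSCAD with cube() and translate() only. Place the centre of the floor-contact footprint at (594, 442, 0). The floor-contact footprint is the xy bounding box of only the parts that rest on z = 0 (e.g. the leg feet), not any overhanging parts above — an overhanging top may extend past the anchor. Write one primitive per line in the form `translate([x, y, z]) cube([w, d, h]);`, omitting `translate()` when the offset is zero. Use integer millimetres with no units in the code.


translate([117, 315, 0]) cube([31, 254, 1230]);
translate([1040, 315, 0]) cube([31, 254, 1230]);
translate([148, 315, 0]) cube([892, 254, 28]);
translate([148, 315, 377]) cube([892, 254, 28]);
translate([148, 315, 754]) cube([892, 254, 28]);
translate([148, 315, 1131]) cube([892, 254, 28]);


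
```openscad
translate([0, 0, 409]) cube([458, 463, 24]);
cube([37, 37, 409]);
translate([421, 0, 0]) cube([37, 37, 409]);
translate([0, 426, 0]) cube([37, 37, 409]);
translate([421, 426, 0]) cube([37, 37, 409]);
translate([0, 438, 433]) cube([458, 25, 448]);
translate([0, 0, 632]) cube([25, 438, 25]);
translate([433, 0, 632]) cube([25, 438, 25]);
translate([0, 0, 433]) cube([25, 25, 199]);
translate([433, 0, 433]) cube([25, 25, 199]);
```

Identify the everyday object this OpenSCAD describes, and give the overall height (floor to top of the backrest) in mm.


A chair. The overall height is 881 mm.

A slab on four corner posts with a tall panel at the back — a chair. The seat slab sits at z = 409 with thickness 24, and the 448 mm backrest starts at the seat top, so the overall height is 409 + 24 + 448 = 881 mm.


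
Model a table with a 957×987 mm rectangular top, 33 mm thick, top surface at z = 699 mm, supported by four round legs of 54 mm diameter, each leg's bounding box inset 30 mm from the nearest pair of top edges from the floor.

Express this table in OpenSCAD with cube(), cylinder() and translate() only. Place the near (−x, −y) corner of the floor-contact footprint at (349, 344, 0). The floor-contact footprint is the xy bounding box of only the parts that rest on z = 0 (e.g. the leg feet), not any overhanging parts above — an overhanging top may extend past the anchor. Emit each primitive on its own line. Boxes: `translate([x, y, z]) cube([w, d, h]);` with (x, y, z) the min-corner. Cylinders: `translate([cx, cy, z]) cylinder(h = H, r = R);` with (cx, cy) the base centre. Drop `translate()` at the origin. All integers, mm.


translate([319, 314, 666]) cube([957, 987, 33]);
translate([376, 371, 0]) cylinder(h = 666, r = 27);
translate([1219, 371, 0]) cylinder(h = 666, r = 27);
translate([376, 1244, 0]) cylinder(h = 666, r = 27);
translate([1219, 1244, 0]) cylinder(h = 666, r = 27);


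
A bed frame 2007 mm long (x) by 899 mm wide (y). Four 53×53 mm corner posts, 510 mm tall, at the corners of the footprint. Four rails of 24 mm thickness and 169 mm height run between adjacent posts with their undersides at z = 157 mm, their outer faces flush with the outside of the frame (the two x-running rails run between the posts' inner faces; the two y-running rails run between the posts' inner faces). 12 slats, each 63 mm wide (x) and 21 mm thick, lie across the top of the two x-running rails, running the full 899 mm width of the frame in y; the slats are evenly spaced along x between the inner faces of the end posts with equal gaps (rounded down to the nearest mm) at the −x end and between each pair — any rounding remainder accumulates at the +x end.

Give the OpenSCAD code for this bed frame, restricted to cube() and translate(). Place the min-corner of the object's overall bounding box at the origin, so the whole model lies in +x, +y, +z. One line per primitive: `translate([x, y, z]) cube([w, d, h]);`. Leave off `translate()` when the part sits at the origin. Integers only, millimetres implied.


// slat z = rail_z + rail_h = 157 + 169 = 326
// slat gap = ⌊(1901 − 12·63) / 13⌋ = 88
cube([53, 53, 510]);
translate([0, 846, 0]) cube([53, 53, 510]);
translate([1954, 0, 0]) cube([53, 53, 510]);
translate([1954, 846, 0]) cube([53, 53, 510]);
translate([53, 0, 157]) cube([1901, 24, 169]);
translate([53, 875, 157]) cube([1901, 24, 169]);
translate([0, 53, 157]) cube([24, 793, 169]);
translate([1983, 53, 157]) cube([24, 793, 169]);
translate([141, 0, 326]) cube([63, 899, 21]);
translate([292, 0, 326]) cube([63, 899, 21]);
translate([443, 0, 326]) cube([63, 899, 21]);
translate([594, 0, 326]) cube([63, 899, 21]);
translate([745, 0, 326]) cube([63, 899, 21]);
translate([896, 0, 326]) cube([63, 899, 21]);
translate([1047, 0, 326]) cube([63, 899, 21]);
translate([1198, 0, 326]) cube([63, 899, 21]);
translate([1349, 0, 326]) cube([63, 899, 21]);
translate([1500, 0, 326]) cube([63, 899, 21]);
translate([1651, 0, 326]) cube([63, 899, 21]);
translate([1802, 0, 326]) cube([63, 899, 21]);


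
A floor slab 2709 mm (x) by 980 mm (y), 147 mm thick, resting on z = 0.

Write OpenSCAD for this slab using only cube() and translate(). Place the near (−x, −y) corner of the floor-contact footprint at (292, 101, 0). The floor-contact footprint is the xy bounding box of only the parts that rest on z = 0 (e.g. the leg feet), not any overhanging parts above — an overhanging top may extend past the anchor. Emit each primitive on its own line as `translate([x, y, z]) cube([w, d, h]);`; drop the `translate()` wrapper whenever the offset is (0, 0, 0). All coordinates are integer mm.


translate([292, 101, 0]) cube([2709, 980, 147]);


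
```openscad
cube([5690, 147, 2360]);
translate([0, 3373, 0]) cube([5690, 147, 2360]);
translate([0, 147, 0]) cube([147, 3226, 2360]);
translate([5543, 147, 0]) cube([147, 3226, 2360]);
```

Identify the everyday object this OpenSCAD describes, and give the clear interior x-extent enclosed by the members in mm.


A house (or room) frame. The interior width is 5396 mm.

Four 2360 mm walls enclosing a rectangle with no floor or roof — a room or house frame. Outside width is 5690 mm and wall thickness is 147 mm, so the interior width is 5690 − 2 × 147 = 5396 mm.


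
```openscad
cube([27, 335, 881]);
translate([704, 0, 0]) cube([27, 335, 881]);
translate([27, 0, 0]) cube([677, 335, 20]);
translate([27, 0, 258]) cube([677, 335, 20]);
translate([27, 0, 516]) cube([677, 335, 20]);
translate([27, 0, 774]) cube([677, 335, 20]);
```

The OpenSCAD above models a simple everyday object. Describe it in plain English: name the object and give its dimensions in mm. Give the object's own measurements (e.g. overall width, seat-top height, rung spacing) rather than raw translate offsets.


An open bookshelf. Two side panels, each 27 mm thick, 335 mm deep and 881 mm tall, stand 731 mm apart (outside-to-outside). Between them sit 4 shelves, each 20 mm thick and 335 mm deep, spanning the full gap between the sides. The bottom shelf rests on the floor (its underside at z = 0) and the clear gap between one shelf's top and the next shelf's underside is 238 mm.


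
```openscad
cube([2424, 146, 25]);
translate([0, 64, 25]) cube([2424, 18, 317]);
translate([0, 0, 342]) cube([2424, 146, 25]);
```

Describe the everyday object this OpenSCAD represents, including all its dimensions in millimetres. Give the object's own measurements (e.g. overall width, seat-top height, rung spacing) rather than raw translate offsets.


An I-beam lying along x, 2424 mm long. Overall section height 367 mm. Two flanges 146 mm wide (y) and 25 mm thick, one on the floor and one at the top; a web 18 mm thick runs between them, centred on the flange width.


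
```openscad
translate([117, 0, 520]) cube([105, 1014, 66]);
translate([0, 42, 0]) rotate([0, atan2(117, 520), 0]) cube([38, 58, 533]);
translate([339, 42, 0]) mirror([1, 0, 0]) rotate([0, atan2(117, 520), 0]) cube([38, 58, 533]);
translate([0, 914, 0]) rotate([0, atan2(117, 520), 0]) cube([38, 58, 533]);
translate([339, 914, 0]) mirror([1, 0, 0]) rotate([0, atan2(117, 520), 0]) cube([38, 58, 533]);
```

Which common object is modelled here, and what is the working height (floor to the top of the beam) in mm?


A sawhorse. The overall height is 586 mm.

A beam across two mirrored pairs of raked legs — a sawhorse. The beam's underside is at z = 520 (matching the legs' vertical rise in atan2(117, 520)) and the beam is 66 mm tall, so its top is at 520 + 66 = 586 mm. The raked legs top out at the beam's underside, so that is the highest point.


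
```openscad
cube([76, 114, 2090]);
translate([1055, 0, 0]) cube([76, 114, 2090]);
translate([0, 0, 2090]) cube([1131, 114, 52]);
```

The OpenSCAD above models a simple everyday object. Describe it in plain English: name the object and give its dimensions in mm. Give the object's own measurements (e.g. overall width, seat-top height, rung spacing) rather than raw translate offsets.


A door frame. The clear opening is 979 mm wide and 2090 mm high. Two 76 mm wide jambs, 114 mm deep, stand either side of the opening from the floor to the top of the opening. A 52 mm thick head sits across the top of both jambs, spanning the full outside width of the frame.


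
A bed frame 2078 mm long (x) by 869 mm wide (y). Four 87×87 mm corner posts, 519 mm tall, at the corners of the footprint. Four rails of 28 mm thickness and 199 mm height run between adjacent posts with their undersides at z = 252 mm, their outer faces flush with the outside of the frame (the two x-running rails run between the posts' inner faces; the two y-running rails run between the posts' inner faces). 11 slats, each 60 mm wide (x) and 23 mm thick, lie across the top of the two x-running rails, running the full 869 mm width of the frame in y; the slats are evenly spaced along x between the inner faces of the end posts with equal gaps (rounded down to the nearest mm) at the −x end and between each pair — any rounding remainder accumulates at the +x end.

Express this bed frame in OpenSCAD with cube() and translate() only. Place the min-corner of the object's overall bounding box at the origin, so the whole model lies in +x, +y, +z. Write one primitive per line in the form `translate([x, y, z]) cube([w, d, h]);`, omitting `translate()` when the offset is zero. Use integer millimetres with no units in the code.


cube([87, 87, 519]);
translate([0, 782, 0]) cube([87, 87, 519]);
translate([1991, 0, 0]) cube([87, 87, 519]);
translate([1991, 782, 0]) cube([87, 87, 519]);
translate([87, 0, 252]) cube([1904, 28, 199]);
translate([87, 841, 252]) cube([1904, 28, 199]);
translate([0, 87, 252]) cube([28, 695, 199]);
translate([2050, 87, 252]) cube([28, 695, 199]);
translate([190, 0, 451]) cube([60, 869, 23]);
translate([353, 0, 451]) cube([60, 869, 23]);
translate([516, 0, 451]) cube([60, 869, 23]);
translate([679, 0, 451]) cube([60, 869, 23]);
translate([842, 0, 451]) cube([60, 869, 23]);
translate([1005, 0, 451]) cube([60, 869, 23]);
translate([1168, 0, 451]) cube([60, 869, 23]);
translate([1331, 0, 451]) cube([60, 869, 23]);
translate([1494, 0, 451]) cube([60, 869, 23]);
translate([1657, 0, 451]) cube([60, 869, 23]);
translate([1820, 0, 451]) cube([60, 869, 23]);


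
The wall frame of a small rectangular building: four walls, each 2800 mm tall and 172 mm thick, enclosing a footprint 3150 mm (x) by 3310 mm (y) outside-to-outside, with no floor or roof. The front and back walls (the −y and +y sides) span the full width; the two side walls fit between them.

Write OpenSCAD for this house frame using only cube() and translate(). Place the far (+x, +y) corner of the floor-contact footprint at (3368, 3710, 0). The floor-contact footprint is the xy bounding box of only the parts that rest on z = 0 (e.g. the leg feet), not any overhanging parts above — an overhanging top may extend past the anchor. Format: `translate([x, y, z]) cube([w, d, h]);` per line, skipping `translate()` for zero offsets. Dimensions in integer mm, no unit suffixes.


translate([218, 400, 0]) cube([3150, 172, 2800]);
translate([218, 3538, 0]) cube([3150, 172, 2800]);
translate([218, 572, 0]) cube([172, 2966, 2800]);
translate([3196, 572, 0]) cube([172, 2966, 2800]);


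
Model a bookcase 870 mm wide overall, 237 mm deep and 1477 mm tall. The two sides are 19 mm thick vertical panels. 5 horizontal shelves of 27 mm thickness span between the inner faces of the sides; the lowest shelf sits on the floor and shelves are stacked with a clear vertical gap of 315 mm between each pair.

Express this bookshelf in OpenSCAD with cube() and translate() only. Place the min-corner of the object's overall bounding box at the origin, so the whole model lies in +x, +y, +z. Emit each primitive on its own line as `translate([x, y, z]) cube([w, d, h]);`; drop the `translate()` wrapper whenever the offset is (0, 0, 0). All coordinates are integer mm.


cube([19, 237, 1477]);
translate([851, 0, 0]) cube([19, 237, 1477]);
translate([19, 0, 0]) cube([832, 237, 27]);
translate([19, 0, 342]) cube([832, 237, 27]);
translate([19, 0, 684]) cube([832, 237, 27]);
translate([19, 0, 1026]) cube([832, 237, 27]);
translate([19, 0, 1368]) cube([832, 237, 27]);


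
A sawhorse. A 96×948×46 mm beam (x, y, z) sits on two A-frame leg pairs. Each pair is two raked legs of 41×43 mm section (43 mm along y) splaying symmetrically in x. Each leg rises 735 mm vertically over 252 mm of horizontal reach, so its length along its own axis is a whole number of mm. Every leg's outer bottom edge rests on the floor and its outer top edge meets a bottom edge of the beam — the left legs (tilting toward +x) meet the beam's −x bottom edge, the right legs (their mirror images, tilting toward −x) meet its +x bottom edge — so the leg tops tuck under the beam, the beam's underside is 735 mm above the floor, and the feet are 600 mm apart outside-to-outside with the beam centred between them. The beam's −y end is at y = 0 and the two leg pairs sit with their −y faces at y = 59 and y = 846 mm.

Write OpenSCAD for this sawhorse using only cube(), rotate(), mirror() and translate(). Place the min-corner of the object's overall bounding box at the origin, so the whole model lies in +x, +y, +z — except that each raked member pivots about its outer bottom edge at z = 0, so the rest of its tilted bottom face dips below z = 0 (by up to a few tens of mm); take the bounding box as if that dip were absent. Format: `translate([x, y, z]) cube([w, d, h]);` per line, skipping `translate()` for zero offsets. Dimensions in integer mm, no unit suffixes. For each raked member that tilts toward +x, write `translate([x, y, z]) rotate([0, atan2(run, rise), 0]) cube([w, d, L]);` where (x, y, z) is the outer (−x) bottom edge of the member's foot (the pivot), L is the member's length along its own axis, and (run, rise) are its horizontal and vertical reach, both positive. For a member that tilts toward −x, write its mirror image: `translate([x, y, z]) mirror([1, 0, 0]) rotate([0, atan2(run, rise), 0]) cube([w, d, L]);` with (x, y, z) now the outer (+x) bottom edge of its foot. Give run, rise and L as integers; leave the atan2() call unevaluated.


translate([252, 0, 735]) cube([96, 948, 46]);
translate([0, 59, 0]) rotate([0, atan2(252, 735), 0]) cube([41, 43, 777]);
translate([600, 59, 0]) mirror([1, 0, 0]) rotate([0, atan2(252, 735), 0]) cube([41, 43, 777]);
translate([0, 846, 0]) rotate([0, atan2(252, 735), 0]) cube([41, 43, 777]);
translate([600, 846, 0]) mirror([1, 0, 0]) rotate([0, atan2(252, 735), 0]) cube([41, 43, 777]);
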